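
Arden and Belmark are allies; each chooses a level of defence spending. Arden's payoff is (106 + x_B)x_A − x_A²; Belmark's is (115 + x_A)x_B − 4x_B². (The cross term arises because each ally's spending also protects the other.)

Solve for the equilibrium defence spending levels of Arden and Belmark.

Expanding Arden's payoff: 106x_A + x_Bx_A − x_A².
∂π/∂x_A = 106 + x_B − 2x_A = 0, so x_A = 53 + 0.5x_B.
Likewise for Belmark: x_B = 14.375 + 0.125x_A.
Plugging x_B into Arden's best response: x_A = 53 + 0.5(14.375 + 0.125x_A) ⇒ 0.9375x_A = 60.1875, so x_A = 64.2.
Then x_B = 14.375 + 0.125·64.2 = 22.4.

64.2, 22.4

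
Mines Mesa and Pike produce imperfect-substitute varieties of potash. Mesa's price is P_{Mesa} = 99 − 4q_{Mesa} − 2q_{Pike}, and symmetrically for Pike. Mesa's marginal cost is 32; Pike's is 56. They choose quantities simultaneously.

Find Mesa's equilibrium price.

62

Mine Mesa's profit: π = q_{Mesa}(99 − 4q_{Mesa} − 2q_{Pike}) − 32q_{Mesa}.
∂π/∂q_{Mesa} = 67 − 8q_{Mesa} − 2q_{Pike} = 0 ⇒ q_{Mesa} = 8.375 − 0.25q_{Pike}.
Similarly q_{Pike} = 5.375 − 0.25q_{Mesa}.
Substituting the second reaction function into the first: q_{Mesa} = 8.375 − 0.25(5.375 − 0.25q_{Mesa}), which gives 0.9375q_{Mesa} = 225/32 ⇒ q_{Mesa} = 7.5.
Then q_{Pike} = 5.375 − 0.25·7.5 = 3.5.
P_{Mesa} = 99 − 4·7.5 − 2·3.5 = 62.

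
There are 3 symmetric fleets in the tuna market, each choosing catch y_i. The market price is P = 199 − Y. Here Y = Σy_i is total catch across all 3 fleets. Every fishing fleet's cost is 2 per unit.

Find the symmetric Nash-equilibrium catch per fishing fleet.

49.25

A representative fishing fleet's profit is π_i = y_i(199 − Y) − 2y_i, with Y = y_i + Σ_{j≠i} y_j.
First-order condition: 197 − 2y_i − Σ_{j≠i} y_j = 0.
Imposing symmetry (y_j = y for all j) turns Σ_{j≠i} y_j into 2y, so 197 = 4y and y = 49.25.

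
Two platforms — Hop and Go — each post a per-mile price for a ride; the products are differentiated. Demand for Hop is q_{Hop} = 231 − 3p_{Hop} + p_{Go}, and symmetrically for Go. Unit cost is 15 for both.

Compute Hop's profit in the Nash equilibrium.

Hop's profit: π = (p_{Hop} − 15)(231 − 3p_{Hop} + p_{Go}).
∂π/∂p_{Hop} = 276 − 6p_{Hop} + p_{Go} = 0 ⇒ p_{Hop} = 46 + (1/6)p_{Go}.
The game is symmetric, so in equilibrium p_{Go} = p_{Hop}: the reaction function gives (5/6)p_{Hop} = 46, hence p_{Hop} = 55.2.
q_{Hop} = 231 − 3·55.2 + 55.2 = 120.6.
Profit = (55.2 − 15)·120.6 = 4848.12.

4848.12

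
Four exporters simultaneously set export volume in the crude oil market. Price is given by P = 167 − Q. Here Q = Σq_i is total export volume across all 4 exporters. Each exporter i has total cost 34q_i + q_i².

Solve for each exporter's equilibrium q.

A representative exporter's profit is π_i = q_i(167 − Q) − 34q_i − q_i², with Q = q_i + Σ_{j≠i} q_j.
First-order condition: 133 − 4q_i − Σ_{j≠i} q_j = 0.
In a symmetric equilibrium every exporter chooses the same q, so Σ_{j≠i} q_j = 3q. The condition becomes 133 − 7q = 0, giving q = 133/7 = 19.

19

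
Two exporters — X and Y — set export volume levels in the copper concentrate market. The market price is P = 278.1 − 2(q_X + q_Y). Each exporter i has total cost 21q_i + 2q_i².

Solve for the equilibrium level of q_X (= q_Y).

Exporter X's profit: π = q_X(278.1 − 2(q_X + q_Y)) − 21q_X − 2q_X².
∂π/∂q_X = 257.1 − 8q_X − 2q_Y = 0, so q_X = 32.1375 − 0.25q_Y.
By symmetry q_Y = q_X; substituting into the reaction function, 1.25q_X = 32.1375 and q_X = 25.71.

25.71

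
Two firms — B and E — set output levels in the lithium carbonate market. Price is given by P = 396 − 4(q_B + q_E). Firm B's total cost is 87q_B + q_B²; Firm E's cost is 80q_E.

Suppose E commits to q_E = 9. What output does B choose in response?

27.3

Firm B's profit: π = q_B(396 − 4(q_B + q_E)) − 87q_B − q_B².
∂π/∂q_B = 309 − 10q_B − 4q_E = 0, so q_B = 30.9 − 0.4q_E.
At q_E = 9: q_B = 30.9 − 0.4·9 = 27.3.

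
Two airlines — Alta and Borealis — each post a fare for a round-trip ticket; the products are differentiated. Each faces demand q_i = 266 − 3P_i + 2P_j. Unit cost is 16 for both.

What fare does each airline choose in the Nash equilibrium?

78.5

Alta's profit: π = (P_{Alta} − 16)(266 − 3P_{Alta} + 2P_{Borealis}).
∂π/∂P_{Alta} = 314 − 6P_{Alta} + 2P_{Borealis} = 0 ⇒ P_{Alta} = 157/3 + (1/3)P_{Borealis}.
Setting P_{Alta} = P_{Borealis} in the reaction function: P_{Alta} = 157/3 + (1/3)P_{Alta}, so P_{Alta} = (157/3) / (2/3) = 78.5.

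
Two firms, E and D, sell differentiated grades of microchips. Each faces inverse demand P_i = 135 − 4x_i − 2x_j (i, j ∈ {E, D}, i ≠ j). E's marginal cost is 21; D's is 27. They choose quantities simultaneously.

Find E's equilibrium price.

Firm E's profit: π = x_E(135 − 4x_E − 2x_D) − 21x_E.
∂π/∂x_E = 114 − 8x_E − 2x_D = 0 ⇒ x_E = 14.25 − 0.25x_D.
Similarly x_D = 13.5 − 0.25x_E.
Solving the two reaction functions simultaneously: (1 − (−0.25)(−0.25))x_E = 14.25 − 0.25·13.5, so 0.9375x_E = 10.875 and x_E = 11.6.
Then x_D = 13.5 − 0.25·11.6 = 10.6.
P_E = 135 − 4·11.6 − 2·10.6 = 67.4.

67.4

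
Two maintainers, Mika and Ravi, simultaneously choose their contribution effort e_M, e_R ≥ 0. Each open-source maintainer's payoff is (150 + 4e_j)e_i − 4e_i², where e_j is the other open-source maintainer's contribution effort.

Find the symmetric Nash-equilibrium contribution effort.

Mika's payoff is (150 + 4e_R)e_M − 4e_M².
∂π/∂e_M = 150 + 4e_R − 8e_M = 0, so e_M = 18.75 + 0.5e_R.
Setting e_M = e_R in the reaction function: e_M = 18.75 + 0.5e_M, so e_M = 18.75 / 0.5 = 37.5.

37.5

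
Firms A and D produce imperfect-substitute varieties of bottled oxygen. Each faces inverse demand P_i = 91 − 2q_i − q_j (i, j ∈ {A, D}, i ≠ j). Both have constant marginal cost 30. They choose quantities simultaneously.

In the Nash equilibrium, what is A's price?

54.4

Firm A's profit: π = q_A(91 − 2q_A − q_D) − 30q_A.
∂π/∂q_A = 61 − 4q_A − q_D = 0 ⇒ q_A = 15.25 − 0.25q_D.
By symmetry q_D = q_A; substituting into the reaction function, 1.25q_A = 15.25 and q_A = 12.2.
P_A = 91 − 2·12.2 − 12.2 = 54.4.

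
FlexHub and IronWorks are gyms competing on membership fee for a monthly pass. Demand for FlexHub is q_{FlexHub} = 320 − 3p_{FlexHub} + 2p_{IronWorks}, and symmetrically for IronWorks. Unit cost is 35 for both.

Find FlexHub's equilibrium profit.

FlexHub's profit: π = (p_{FlexHub} − 35)(320 − 3p_{FlexHub} + 2p_{IronWorks}).
∂π/∂p_{FlexHub} = 425 − 6p_{FlexHub} + 2p_{IronWorks} = 0 ⇒ p_{FlexHub} = 425/6 + (1/3)p_{IronWorks}.
The game is symmetric, so in equilibrium p_{IronWorks} = p_{FlexHub}: the reaction function gives (2/3)p_{FlexHub} = 425/6, hence p_{FlexHub} = 106.25.
q_{FlexHub} = 320 − 3·106.25 + 2·106.25 = 213.75.
Profit = (106.25 − 35)·213.75 = 15229.6875.

15229.6875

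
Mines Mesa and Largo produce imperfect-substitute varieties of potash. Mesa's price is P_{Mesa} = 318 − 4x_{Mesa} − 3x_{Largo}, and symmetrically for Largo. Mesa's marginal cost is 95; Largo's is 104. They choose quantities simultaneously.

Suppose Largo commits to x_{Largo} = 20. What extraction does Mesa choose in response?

Mine Mesa's profit: π = x_{Mesa}(318 − 4x_{Mesa} − 3x_{Largo}) − 95x_{Mesa}.
∂π/∂x_{Mesa} = 223 − 8x_{Mesa} − 3x_{Largo} = 0 ⇒ x_{Mesa} = 27.875 − 0.375x_{Largo}.
At x_{Largo} = 20: x_{Mesa} = 27.875 − 0.375·20 = 20.375.

20.375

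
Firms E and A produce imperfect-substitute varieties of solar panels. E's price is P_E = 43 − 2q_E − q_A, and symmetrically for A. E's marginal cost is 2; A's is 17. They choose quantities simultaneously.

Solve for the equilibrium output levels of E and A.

9.2, 4.2

Firm E's profit: π = q_E(43 − 2q_E − q_A) − 2q_E.
∂π/∂q_E = 41 − 4q_E − q_A = 0 ⇒ q_E = 10.25 − 0.25q_A.
Similarly q_A = 6.5 − 0.25q_E.
Plugging q_A into E's best response: q_E = 10.25 − 0.25(6.5 − 0.25q_E) ⇒ 0.9375q_E = 8.625, so q_E = 9.2.
Then q_A = 6.5 − 0.25·9.2 = 4.2.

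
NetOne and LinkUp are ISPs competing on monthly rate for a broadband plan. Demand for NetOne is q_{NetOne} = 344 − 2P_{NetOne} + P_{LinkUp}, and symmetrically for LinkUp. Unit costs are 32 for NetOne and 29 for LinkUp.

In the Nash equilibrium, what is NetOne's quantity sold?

207.2

NetOne's profit: π = (P_{NetOne} − 32)(344 − 2P_{NetOne} + P_{LinkUp}).
∂π/∂P_{NetOne} = 408 − 4P_{NetOne} + P_{LinkUp} = 0 ⇒ P_{NetOne} = 102 + 0.25P_{LinkUp}.
Similarly P_{LinkUp} = 100.5 + 0.25P_{NetOne}.
Substituting the second reaction function into the first: P_{NetOne} = 102 + 0.25(100.5 + 0.25P_{NetOne}), which gives 0.9375P_{NetOne} = 127.125 ⇒ P_{NetOne} = 135.6.
Then P_{LinkUp} = 100.5 + 0.25·135.6 = 134.4.
q_{NetOne} = 344 − 2·135.6 + 134.4 = 207.2.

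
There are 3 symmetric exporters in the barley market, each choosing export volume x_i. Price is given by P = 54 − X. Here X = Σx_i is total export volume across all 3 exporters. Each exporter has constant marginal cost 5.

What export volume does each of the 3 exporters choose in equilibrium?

A representative exporter's profit is π_i = x_i(54 − X) − 5x_i, with X = x_i + Σ_{j≠i} x_j.
First-order condition: 49 − 2x_i − Σ_{j≠i} x_j = 0.
Imposing symmetry (x_j = x for all j) turns Σ_{j≠i} x_j into 2x, so 49 = 4x and x = 12.25.

12.25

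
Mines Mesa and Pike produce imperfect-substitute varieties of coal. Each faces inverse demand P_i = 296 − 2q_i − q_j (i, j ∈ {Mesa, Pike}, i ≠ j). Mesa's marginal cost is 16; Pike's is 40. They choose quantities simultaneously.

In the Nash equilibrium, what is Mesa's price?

131.2

Mine Mesa's profit: π = q_{Mesa}(296 − 2q_{Mesa} − q_{Pike}) − 16q_{Mesa}.
∂π/∂q_{Mesa} = 280 − 4q_{Mesa} − q_{Pike} = 0 ⇒ q_{Mesa} = 70 − 0.25q_{Pike}.
Similarly q_{Pike} = 64 − 0.25q_{Mesa}.
Substituting the second reaction function into the first: q_{Mesa} = 70 − 0.25(64 − 0.25q_{Mesa}), which gives 0.9375q_{Mesa} = 54 ⇒ q_{Mesa} = 57.6.
Then q_{Pike} = 64 − 0.25·57.6 = 49.6.
P_{Mesa} = 296 − 2·57.6 − 49.6 = 131.2.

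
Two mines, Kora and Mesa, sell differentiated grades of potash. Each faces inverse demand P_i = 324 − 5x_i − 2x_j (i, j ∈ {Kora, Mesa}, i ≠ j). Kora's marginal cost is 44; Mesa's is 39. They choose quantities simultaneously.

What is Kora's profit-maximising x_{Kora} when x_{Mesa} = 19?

Mine Kora's profit: π = x_{Kora}(324 − 5x_{Kora} − 2x_{Mesa}) − 44x_{Kora}.
∂π/∂x_{Kora} = 280 − 10x_{Kora} − 2x_{Mesa} = 0 ⇒ x_{Kora} = 28 − 0.2x_{Mesa}.
At x_{Mesa} = 19: x_{Kora} = 28 − 0.2·19 = 24.2.

24.2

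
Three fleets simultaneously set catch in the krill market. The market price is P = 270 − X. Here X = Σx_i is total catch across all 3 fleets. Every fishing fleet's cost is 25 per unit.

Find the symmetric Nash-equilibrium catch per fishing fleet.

61.25

A representative fishing fleet's profit is π_i = x_i(270 − X) − 25x_i, with X = x_i + Σ_{j≠i} x_j.
First-order condition: 245 − 2x_i − Σ_{j≠i} x_j = 0.
Imposing symmetry (x_j = x for all j) turns Σ_{j≠i} x_j into 2x, so 245 = 4x and x = 61.25.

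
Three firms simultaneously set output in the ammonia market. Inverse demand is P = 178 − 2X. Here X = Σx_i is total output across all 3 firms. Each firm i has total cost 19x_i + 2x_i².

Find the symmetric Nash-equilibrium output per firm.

13.25

A representative firm's profit is π_i = x_i(178 − 2X) − 19x_i − 2x_i², with X = x_i + Σ_{j≠i} x_j.
First-order condition: 159 − 8x_i − 2Σ_{j≠i} x_j = 0.
In a symmetric equilibrium every firm chooses the same x, so Σ_{j≠i} x_j = 2x. The condition becomes 159 − 12x = 0, giving x = 159/12 = 13.25.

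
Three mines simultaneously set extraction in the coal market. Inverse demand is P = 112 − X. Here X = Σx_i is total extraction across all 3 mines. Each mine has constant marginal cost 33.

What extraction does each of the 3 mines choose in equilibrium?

A representative mine's profit is π_i = x_i(112 − X) − 33x_i, with X = x_i + Σ_{j≠i} x_j.
First-order condition: 79 − 2x_i − Σ_{j≠i} x_j = 0.
In a symmetric equilibrium every mine chooses the same x, so Σ_{j≠i} x_j = 2x. The condition becomes 79 − 4x = 0, giving x = 79/4 = 19.75.

19.75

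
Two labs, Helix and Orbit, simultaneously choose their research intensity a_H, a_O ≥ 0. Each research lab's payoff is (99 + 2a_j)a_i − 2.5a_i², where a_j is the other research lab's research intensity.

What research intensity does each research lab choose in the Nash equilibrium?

Helix's payoff is (99 + 2a_O)a_H − 2.5a_H².
∂π/∂a_H = 99 + 2a_O − 5a_H = 0, so a_H = 19.8 + 0.4a_O.
By symmetry a_O = a_H; substituting into the reaction function, 0.6a_H = 19.8 and a_H = 33.

33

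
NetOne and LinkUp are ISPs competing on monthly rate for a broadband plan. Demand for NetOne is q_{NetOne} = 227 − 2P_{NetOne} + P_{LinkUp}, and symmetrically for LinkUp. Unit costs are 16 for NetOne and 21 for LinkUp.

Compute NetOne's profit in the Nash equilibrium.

NetOne's profit: π = (P_{NetOne} − 16)(227 − 2P_{NetOne} + P_{LinkUp}).
∂π/∂P_{NetOne} = 259 − 4P_{NetOne} + P_{LinkUp} = 0 ⇒ P_{NetOne} = 64.75 + 0.25P_{LinkUp}.
Similarly P_{LinkUp} = 67.25 + 0.25P_{NetOne}.
Plugging P_{LinkUp} into NetOne's best response: P_{NetOne} = 64.75 + 0.25(67.25 + 0.25P_{NetOne}) ⇒ 0.9375P_{NetOne} = 81.5625, so P_{NetOne} = 87.
Then P_{LinkUp} = 67.25 + 0.25·87 = 89.
q_{NetOne} = 227 − 2·87 + 89 = 142.
Profit = (87 − 16)·142 = 10082.

10082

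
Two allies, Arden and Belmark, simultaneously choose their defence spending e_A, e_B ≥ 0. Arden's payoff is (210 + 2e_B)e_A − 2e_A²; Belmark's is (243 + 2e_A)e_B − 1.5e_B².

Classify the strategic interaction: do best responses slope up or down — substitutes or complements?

strategic complements

Expanding Arden's payoff: 210e_A + 2e_Be_A − 2e_A².
∂π/∂e_A = 210 + 2e_B − 4e_A = 0, so e_A = 52.5 + 0.5e_B.
The best-response slope de_A/de_B = 0.5 > 0: the reaction function is upward-sloping, so the choices are strategic complements.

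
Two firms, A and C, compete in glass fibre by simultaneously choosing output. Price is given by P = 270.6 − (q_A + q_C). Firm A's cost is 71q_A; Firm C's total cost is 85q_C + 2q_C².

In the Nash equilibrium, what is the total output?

Firm A's profit: π = q_A(270.6 − (q_A + q_C)) − 71q_A.
∂π/∂q_A = 199.6 − 2q_A − q_C = 0, so q_A = 99.8 − 0.5q_C.
For C: ∂π/∂q_C = 185.6 − 6q_C − q_A = 0 ⇒ q_C = 464/15 − (1/6)q_A.
Solving the two reaction functions simultaneously: (1 − (−0.5)(−1/6))q_A = 99.8 − 0.5·(464/15), so (11/12)q_A = 253/3 and q_A = 92.
Then q_C = 464/15 − (1/6)·92 = 15.6.
Total output: 92 + 15.6 = 107.6.

107.6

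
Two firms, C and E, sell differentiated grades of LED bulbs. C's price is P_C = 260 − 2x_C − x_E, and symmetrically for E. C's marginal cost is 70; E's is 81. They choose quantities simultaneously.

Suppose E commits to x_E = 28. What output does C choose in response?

Firm C's profit: π = x_C(260 − 2x_C − x_E) − 70x_C.
∂π/∂x_C = 190 − 4x_C − x_E = 0 ⇒ x_C = 47.5 − 0.25x_E.
At x_E = 28: x_C = 47.5 − 0.25·28 = 40.5.

40.5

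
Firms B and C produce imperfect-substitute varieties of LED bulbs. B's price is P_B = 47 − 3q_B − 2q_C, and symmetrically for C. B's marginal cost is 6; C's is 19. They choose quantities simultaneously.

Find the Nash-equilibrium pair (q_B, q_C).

5.9375, 2.6875

Firm B's profit: π = q_B(47 − 3q_B − 2q_C) − 6q_B.
∂π/∂q_B = 41 − 6q_B − 2q_C = 0 ⇒ q_B = 41/6 − (1/3)q_C.
Similarly q_C = 14/3 − (1/3)q_B.
Substituting the second reaction function into the first: q_B = 41/6 − (1/3)(14/3 − (1/3)q_B), which gives (8/9)q_B = 95/18 ⇒ q_B = 5.9375.
Then q_C = 14/3 − (1/3)·5.9375 = 2.6875.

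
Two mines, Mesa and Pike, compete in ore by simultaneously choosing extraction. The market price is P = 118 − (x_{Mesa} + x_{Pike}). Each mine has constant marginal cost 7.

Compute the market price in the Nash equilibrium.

44

Mine Mesa's profit: π = x_{Mesa}(118 − (x_{Mesa} + x_{Pike})) − 7x_{Mesa}.
∂π/∂x_{Mesa} = 111 − 2x_{Mesa} − x_{Pike} = 0, so x_{Mesa} = 55.5 − 0.5x_{Pike}.
The game is symmetric, so in equilibrium x_{Pike} = x_{Mesa}: the reaction function gives 1.5x_{Mesa} = 55.5, hence x_{Mesa} = 37.
Equilibrium price: P = 118 − 74 = 44.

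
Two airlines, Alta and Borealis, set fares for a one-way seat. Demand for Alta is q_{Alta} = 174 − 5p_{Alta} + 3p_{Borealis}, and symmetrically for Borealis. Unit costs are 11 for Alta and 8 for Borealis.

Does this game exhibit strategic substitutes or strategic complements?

Alta's profit: π = (p_{Alta} − 11)(174 − 5p_{Alta} + 3p_{Borealis}).
∂π/∂p_{Alta} = 229 − 10p_{Alta} + 3p_{Borealis} = 0 ⇒ p_{Alta} = 22.9 + 0.3p_{Borealis}.
The best-response slope dp_{Alta}/dp_{Borealis} = 0.3 > 0: the reaction function is upward-sloping, so the choices are strategic complements.

strategic complements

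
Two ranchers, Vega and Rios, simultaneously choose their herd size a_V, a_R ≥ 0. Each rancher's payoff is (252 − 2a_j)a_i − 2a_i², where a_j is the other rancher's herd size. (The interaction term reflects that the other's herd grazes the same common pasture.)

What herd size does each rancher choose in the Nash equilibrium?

42

Vega's payoff is (252 − 2a_R)a_V − 2a_V².
∂π/∂a_V = 252 − 2a_R − 4a_V = 0, so a_V = 63 − 0.5a_R.
The game is symmetric, so in equilibrium a_R = a_V: the reaction function gives 1.5a_V = 63, hence a_V = 42.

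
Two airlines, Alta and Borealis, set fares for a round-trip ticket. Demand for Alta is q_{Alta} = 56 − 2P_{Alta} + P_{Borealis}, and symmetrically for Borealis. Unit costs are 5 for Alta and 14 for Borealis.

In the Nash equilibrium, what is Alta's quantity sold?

36.4

Alta's profit: π = (P_{Alta} − 5)(56 − 2P_{Alta} + P_{Borealis}).
∂π/∂P_{Alta} = 66 − 4P_{Alta} + P_{Borealis} = 0 ⇒ P_{Alta} = 16.5 + 0.25P_{Borealis}.
Similarly P_{Borealis} = 21 + 0.25P_{Alta}.
Solving the two reaction functions simultaneously: (1 − (0.25)(0.25))P_{Alta} = 16.5 + 0.25·21, so 0.9375P_{Alta} = 21.75 and P_{Alta} = 23.2.
Then P_{Borealis} = 21 + 0.25·23.2 = 26.8.
q_{Alta} = 56 − 2·23.2 + 26.8 = 36.4.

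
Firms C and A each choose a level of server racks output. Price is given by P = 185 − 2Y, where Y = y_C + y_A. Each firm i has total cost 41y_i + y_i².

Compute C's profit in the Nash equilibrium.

Firm C's profit: π = y_C(185 − 2(y_C + y_A)) − 41y_C − y_C².
∂π/∂y_C = 144 − 6y_C − 2y_A = 0, so y_C = 24 − (1/3)y_A.
By symmetry y_A = y_C; substituting into the reaction function, (4/3)y_C = 24 and y_C = 18.
Price P = 185 − 2·36 = 113.
C's profit: (113 − 41)·18 − (18)² = 972.

972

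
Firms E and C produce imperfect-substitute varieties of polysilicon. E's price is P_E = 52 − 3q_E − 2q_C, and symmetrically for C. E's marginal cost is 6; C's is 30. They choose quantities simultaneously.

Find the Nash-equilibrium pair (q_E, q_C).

7.25, 1.25

Firm E's profit: π = q_E(52 − 3q_E − 2q_C) − 6q_E.
∂π/∂q_E = 46 − 6q_E − 2q_C = 0 ⇒ q_E = 23/3 − (1/3)q_C.
Similarly q_C = 11/3 − (1/3)q_E.
Substituting the second reaction function into the first: q_E = 23/3 − (1/3)(11/3 − (1/3)q_E), which gives (8/9)q_E = 58/9 ⇒ q_E = 7.25.
Then q_C = 11/3 − (1/3)·7.25 = 1.25.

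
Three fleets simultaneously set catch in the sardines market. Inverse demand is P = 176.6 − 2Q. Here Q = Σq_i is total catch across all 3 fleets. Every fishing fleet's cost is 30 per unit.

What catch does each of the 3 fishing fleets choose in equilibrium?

18.325

A representative fishing fleet's profit is π_i = q_i(176.6 − 2Q) − 30q_i, with Q = q_i + Σ_{j≠i} q_j.
First-order condition: 146.6 − 4q_i − 2Σ_{j≠i} q_j = 0.
Imposing symmetry (q_j = q for all j) turns Σ_{j≠i} q_j into 2q, so 146.6 = 8q and q = 18.325.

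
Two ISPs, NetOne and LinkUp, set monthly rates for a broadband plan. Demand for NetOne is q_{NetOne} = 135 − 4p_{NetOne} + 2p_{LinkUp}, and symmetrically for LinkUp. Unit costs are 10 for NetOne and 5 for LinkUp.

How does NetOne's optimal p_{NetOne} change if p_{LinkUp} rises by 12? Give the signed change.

3

NetOne's profit: π = (p_{NetOne} − 10)(135 − 4p_{NetOne} + 2p_{LinkUp}).
∂π/∂p_{NetOne} = 175 − 8p_{NetOne} + 2p_{LinkUp} = 0 ⇒ p_{NetOne} = 21.875 + 0.25p_{LinkUp}.
The reaction-function slope is 0.25, so a 12-unit rise in p_{LinkUp} moves p_{NetOne} by 0.25 × 12 = 3. NetOne's best response rises — the actions are strategic complements.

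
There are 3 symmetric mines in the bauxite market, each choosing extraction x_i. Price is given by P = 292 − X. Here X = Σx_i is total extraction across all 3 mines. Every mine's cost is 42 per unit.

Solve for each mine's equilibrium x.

62.5

A representative mine's profit is π_i = x_i(292 − X) − 42x_i, with X = x_i + Σ_{j≠i} x_j.
First-order condition: 250 − 2x_i − Σ_{j≠i} x_j = 0.
With identical mines, set every x_j = x: then 250 − 2x − 2x = 0, i.e. x = 250/4 = 62.5.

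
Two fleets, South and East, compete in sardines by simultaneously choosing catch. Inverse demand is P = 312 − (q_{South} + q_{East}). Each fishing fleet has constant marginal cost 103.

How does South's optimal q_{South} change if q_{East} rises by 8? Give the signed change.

-4

Fishing fleet South's profit: π = q_{South}(312 − (q_{South} + q_{East})) − 103q_{South}.
∂π/∂q_{South} = 209 − 2q_{South} − q_{East} = 0, so q_{South} = 104.5 − 0.5q_{East}.
The reaction-function slope is −0.5, so an 8-unit rise in q_{East} moves q_{South} by −0.5 × 8 = −4. South's best response falls — the actions are strategic substitutes.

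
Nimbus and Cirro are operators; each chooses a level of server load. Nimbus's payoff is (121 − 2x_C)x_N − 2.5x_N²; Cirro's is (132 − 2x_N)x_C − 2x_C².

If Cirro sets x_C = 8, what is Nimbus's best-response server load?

Expanding Nimbus's payoff: 121x_N − 2x_Cx_N − 2.5x_N².
∂π/∂x_N = 121 − 2x_C − 5x_N = 0, so x_N = 24.2 − 0.4x_C.
At x_C = 8: x_N = 24.2 − 0.4·8 = 21.

21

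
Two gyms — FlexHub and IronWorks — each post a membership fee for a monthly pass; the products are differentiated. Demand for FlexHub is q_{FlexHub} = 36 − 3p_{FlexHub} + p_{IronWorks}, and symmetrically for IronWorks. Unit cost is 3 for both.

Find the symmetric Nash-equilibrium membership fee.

9

FlexHub's profit: π = (p_{FlexHub} − 3)(36 − 3p_{FlexHub} + p_{IronWorks}).
∂π/∂p_{FlexHub} = 45 − 6p_{FlexHub} + p_{IronWorks} = 0 ⇒ p_{FlexHub} = 7.5 + (1/6)p_{IronWorks}.
Setting p_{FlexHub} = p_{IronWorks} in the reaction function: p_{FlexHub} = 7.5 + (1/6)p_{FlexHub}, so p_{FlexHub} = 7.5 / (5/6) = 9.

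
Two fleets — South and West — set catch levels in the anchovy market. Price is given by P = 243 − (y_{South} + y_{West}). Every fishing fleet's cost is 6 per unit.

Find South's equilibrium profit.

Fishing fleet South's profit: π = y_{South}(243 − (y_{South} + y_{West})) − 6y_{South}.
∂π/∂y_{South} = 237 − 2y_{South} − y_{West} = 0, so y_{South} = 118.5 − 0.5y_{West}.
The game is symmetric, so in equilibrium y_{West} = y_{South}: the reaction function gives 1.5y_{South} = 118.5, hence y_{South} = 79.
Price P = 243 − 158 = 85.
South's profit: (85 − 6)·79 = 6241.

6241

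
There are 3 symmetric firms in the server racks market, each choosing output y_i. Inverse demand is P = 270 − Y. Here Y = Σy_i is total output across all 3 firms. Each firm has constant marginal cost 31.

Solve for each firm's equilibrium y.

A representative firm's profit is π_i = y_i(270 − Y) − 31y_i, with Y = y_i + Σ_{j≠i} y_j.
First-order condition: 239 − 2y_i − Σ_{j≠i} y_j = 0.
Imposing symmetry (y_j = y for all j) turns Σ_{j≠i} y_j into 2y, so 239 = 4y and y = 59.75.

59.75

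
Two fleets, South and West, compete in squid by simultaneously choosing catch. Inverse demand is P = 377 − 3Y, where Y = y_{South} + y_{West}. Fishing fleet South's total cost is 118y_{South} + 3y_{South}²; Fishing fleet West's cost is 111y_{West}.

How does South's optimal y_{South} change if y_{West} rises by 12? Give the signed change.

-3

Fishing fleet South's profit: π = y_{South}(377 − 3(y_{South} + y_{West})) − 118y_{South} − 3y_{South}².
∂π/∂y_{South} = 259 − 12y_{South} − 3y_{West} = 0, so y_{South} = 259/12 − 0.25y_{West}.
The reaction-function slope is −0.25, so a 12-unit rise in y_{West} moves y_{South} by −0.25 × 12 = −3. South's best response falls — the actions are strategic substitutes.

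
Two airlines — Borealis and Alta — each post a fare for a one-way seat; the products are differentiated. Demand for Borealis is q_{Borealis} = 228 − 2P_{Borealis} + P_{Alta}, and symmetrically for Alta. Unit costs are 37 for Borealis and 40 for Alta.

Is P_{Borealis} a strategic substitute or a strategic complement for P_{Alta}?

strategic complements

Borealis's profit: π = (P_{Borealis} − 37)(228 − 2P_{Borealis} + P_{Alta}).
∂π/∂P_{Borealis} = 302 − 4P_{Borealis} + P_{Alta} = 0 ⇒ P_{Borealis} = 75.5 + 0.25P_{Alta}.
The best-response slope dP_{Borealis}/dP_{Alta} = 0.25 > 0: the reaction function is upward-sloping, so the choices are strategic complements.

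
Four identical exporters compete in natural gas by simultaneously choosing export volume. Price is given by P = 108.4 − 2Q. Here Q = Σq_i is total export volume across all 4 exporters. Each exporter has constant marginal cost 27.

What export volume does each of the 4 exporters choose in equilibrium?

A representative exporter's profit is π_i = q_i(108.4 − 2Q) − 27q_i, with Q = q_i + Σ_{j≠i} q_j.
First-order condition: 81.4 − 4q_i − 2Σ_{j≠i} q_j = 0.
Imposing symmetry (q_j = q for all j) turns Σ_{j≠i} q_j into 3q, so 81.4 = 10q and q = 8.14.

8.14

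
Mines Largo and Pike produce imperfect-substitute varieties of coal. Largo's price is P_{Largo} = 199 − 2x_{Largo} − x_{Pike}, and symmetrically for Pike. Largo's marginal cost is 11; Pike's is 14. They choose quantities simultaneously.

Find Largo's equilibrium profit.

Mine Largo's profit: π = x_{Largo}(199 − 2x_{Largo} − x_{Pike}) − 11x_{Largo}.
∂π/∂x_{Largo} = 188 − 4x_{Largo} − x_{Pike} = 0 ⇒ x_{Largo} = 47 − 0.25x_{Pike}.
Similarly x_{Pike} = 46.25 − 0.25x_{Largo}.
Solving the two reaction functions simultaneously: (1 − (−0.25)(−0.25))x_{Largo} = 47 − 0.25·46.25, so 0.9375x_{Largo} = 35.4375 and x_{Largo} = 37.8.
Then x_{Pike} = 46.25 − 0.25·37.8 = 36.8.
P_{Largo} = 199 − 2·37.8 − 36.8 = 86.6.
Profit = (86.6 − 11)·37.8 = 2857.68.

2857.68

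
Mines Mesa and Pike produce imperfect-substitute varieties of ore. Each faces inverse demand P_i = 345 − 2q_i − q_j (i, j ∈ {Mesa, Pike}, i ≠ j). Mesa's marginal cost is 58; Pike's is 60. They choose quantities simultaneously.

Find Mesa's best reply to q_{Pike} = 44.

Mine Mesa's profit: π = q_{Mesa}(345 − 2q_{Mesa} − q_{Pike}) − 58q_{Mesa}.
∂π/∂q_{Mesa} = 287 − 4q_{Mesa} − q_{Pike} = 0 ⇒ q_{Mesa} = 71.75 − 0.25q_{Pike}.
At q_{Pike} = 44: q_{Mesa} = 71.75 − 0.25·44 = 60.75.

60.75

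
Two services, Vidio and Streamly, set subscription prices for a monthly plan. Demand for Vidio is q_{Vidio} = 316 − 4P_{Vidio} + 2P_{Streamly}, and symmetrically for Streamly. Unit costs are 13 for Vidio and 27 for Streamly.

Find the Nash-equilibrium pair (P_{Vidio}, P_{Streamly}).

63.2, 68.8

Vidio's profit: π = (P_{Vidio} − 13)(316 − 4P_{Vidio} + 2P_{Streamly}).
∂π/∂P_{Vidio} = 368 − 8P_{Vidio} + 2P_{Streamly} = 0 ⇒ P_{Vidio} = 46 + 0.25P_{Streamly}.
Similarly P_{Streamly} = 53 + 0.25P_{Vidio}.
Solving the two reaction functions simultaneously: (1 − (0.25)(0.25))P_{Vidio} = 46 + 0.25·53, so 0.9375P_{Vidio} = 59.25 and P_{Vidio} = 63.2.
Then P_{Streamly} = 53 + 0.25·63.2 = 68.8.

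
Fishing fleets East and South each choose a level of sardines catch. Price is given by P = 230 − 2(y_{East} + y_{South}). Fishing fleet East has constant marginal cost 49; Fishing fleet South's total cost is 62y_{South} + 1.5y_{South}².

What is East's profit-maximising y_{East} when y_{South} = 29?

Fishing fleet East's profit: π = y_{East}(230 − 2(y_{East} + y_{South})) − 49y_{East}.
∂π/∂y_{East} = 181 − 4y_{East} − 2y_{South} = 0, so y_{East} = 45.25 − 0.5y_{South}.
At y_{South} = 29: y_{East} = 45.25 − 0.5·29 = 30.75.

30.75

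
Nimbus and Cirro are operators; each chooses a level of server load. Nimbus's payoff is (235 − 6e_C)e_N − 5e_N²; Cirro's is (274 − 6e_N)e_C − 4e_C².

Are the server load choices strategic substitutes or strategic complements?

strategic substitutes

Expanding Nimbus's payoff: 235e_N − 6e_Ce_N − 5e_N².
∂π/∂e_N = 235 − 6e_C − 10e_N = 0, so e_N = 23.5 − 0.6e_C.
The best-response slope de_N/de_C = −0.6 < 0: the reaction function is downward-sloping, so the choices are strategic substitutes.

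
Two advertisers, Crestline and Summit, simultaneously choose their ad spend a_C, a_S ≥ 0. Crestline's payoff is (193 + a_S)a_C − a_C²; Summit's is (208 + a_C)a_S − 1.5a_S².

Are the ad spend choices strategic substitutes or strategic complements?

Expanding Crestline's payoff: 193a_C + a_Sa_C − a_C².
∂π/∂a_C = 193 + a_S − 2a_C = 0, so a_C = 96.5 + 0.5a_S.
The best-response slope da_C/da_S = 0.5 > 0: the reaction function is upward-sloping, so the choices are strategic complements.

strategic complements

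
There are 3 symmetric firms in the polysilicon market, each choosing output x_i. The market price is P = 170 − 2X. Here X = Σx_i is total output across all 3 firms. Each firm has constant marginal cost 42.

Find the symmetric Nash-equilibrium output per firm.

A representative firm's profit is π_i = x_i(170 − 2X) − 42x_i, with X = x_i + Σ_{j≠i} x_j.
First-order condition: 128 − 4x_i − 2Σ_{j≠i} x_j = 0.
In a symmetric equilibrium every firm chooses the same x, so Σ_{j≠i} x_j = 2x. The condition becomes 128 − 8x = 0, giving x = 128/8 = 16.

16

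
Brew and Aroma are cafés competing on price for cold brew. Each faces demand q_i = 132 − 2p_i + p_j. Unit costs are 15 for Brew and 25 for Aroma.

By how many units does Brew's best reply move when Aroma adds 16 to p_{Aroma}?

4

Brew's profit: π = (p_{Brew} − 15)(132 − 2p_{Brew} + p_{Aroma}).
∂π/∂p_{Brew} = 162 − 4p_{Brew} + p_{Aroma} = 0 ⇒ p_{Brew} = 40.5 + 0.25p_{Aroma}.
The reaction-function slope is 0.25, so a 16-unit rise in p_{Aroma} moves p_{Brew} by 0.25 × 16 = 4. Brew's best response rises — the actions are strategic complements.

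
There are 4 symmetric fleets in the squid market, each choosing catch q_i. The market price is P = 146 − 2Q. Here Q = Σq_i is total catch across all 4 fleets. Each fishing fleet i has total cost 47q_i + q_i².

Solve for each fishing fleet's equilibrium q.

8.25

A representative fishing fleet's profit is π_i = q_i(146 − 2Q) − 47q_i − q_i², with Q = q_i + Σ_{j≠i} q_j.
First-order condition: 99 − 6q_i − 2Σ_{j≠i} q_j = 0.
Imposing symmetry (q_j = q for all j) turns Σ_{j≠i} q_j into 3q, so 99 = 12q and q = 8.25.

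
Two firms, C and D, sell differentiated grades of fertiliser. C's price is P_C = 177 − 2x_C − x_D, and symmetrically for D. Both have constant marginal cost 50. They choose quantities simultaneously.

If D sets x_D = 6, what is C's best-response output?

Firm C's profit: π = x_C(177 − 2x_C − x_D) − 50x_C.
∂π/∂x_C = 127 − 4x_C − x_D = 0 ⇒ x_C = 31.75 − 0.25x_D.
At x_D = 6: x_C = 31.75 − 0.25·6 = 30.25.

30.25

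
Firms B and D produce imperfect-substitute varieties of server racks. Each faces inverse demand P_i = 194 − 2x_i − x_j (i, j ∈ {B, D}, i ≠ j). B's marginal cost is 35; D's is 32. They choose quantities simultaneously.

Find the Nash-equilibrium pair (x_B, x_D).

Firm B's profit: π = x_B(194 − 2x_B − x_D) − 35x_B.
∂π/∂x_B = 159 − 4x_B − x_D = 0 ⇒ x_B = 39.75 − 0.25x_D.
Similarly x_D = 40.5 − 0.25x_B.
Plugging x_D into B's best response: x_B = 39.75 − 0.25(40.5 − 0.25x_B) ⇒ 0.9375x_B = 29.625, so x_B = 31.6.
Then x_D = 40.5 − 0.25·31.6 = 32.6.

31.6, 32.6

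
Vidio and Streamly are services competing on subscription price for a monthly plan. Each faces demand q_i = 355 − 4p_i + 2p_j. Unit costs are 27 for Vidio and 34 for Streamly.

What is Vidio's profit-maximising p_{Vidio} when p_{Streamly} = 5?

Vidio's profit: π = (p_{Vidio} − 27)(355 − 4p_{Vidio} + 2p_{Streamly}).
∂π/∂p_{Vidio} = 463 − 8p_{Vidio} + 2p_{Streamly} = 0 ⇒ p_{Vidio} = 57.875 + 0.25p_{Streamly}.
At p_{Streamly} = 5: p_{Vidio} = 57.875 + 0.25·5 = 59.125.

59.125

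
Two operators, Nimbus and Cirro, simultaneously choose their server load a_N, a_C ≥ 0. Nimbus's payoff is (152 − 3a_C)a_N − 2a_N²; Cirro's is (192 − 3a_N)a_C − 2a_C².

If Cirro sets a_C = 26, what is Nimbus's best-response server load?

18.5

Expanding Nimbus's payoff: 152a_N − 3a_Ca_N − 2a_N².
∂π/∂a_N = 152 − 3a_C − 4a_N = 0, so a_N = 38 − 0.75a_C.
At a_C = 26: a_N = 38 − 0.75·26 = 18.5.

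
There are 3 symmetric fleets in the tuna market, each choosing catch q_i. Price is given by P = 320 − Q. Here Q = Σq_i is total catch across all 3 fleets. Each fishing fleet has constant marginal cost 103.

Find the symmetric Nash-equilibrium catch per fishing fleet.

A representative fishing fleet's profit is π_i = q_i(320 − Q) − 103q_i, with Q = q_i + Σ_{j≠i} q_j.
First-order condition: 217 − 2q_i − Σ_{j≠i} q_j = 0.
In a symmetric equilibrium every fishing fleet chooses the same q, so Σ_{j≠i} q_j = 2q. The condition becomes 217 − 4q = 0, giving q = 217/4 = 54.25.

54.25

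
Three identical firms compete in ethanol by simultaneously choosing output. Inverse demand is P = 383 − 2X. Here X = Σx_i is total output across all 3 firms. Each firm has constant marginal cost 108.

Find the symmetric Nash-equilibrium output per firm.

A representative firm's profit is π_i = x_i(383 − 2X) − 108x_i, with X = x_i + Σ_{j≠i} x_j.
First-order condition: 275 − 4x_i − 2Σ_{j≠i} x_j = 0.
Imposing symmetry (x_j = x for all j) turns Σ_{j≠i} x_j into 2x, so 275 = 8x and x = 34.375.

34.375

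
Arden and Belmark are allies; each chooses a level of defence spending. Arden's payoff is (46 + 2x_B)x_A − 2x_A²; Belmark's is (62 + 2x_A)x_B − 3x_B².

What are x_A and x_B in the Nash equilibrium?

Expanding Arden's payoff: 46x_A + 2x_Bx_A − 2x_A².
∂π/∂x_A = 46 + 2x_B − 4x_A = 0, so x_A = 11.5 + 0.5x_B.
Likewise for Belmark: x_B = 31/3 + (1/3)x_A.
Solving the two reaction functions simultaneously: (1 − (0.5)(1/3))x_A = 11.5 + 0.5·(31/3), so (5/6)x_A = 50/3 and x_A = 20.
Then x_B = 31/3 + (1/3)·20 = 17.

20, 17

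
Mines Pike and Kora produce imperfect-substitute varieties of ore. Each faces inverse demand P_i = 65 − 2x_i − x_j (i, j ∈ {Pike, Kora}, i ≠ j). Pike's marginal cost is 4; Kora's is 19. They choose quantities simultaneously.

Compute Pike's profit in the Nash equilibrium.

Mine Pike's profit: π = x_{Pike}(65 − 2x_{Pike} − x_{Kora}) − 4x_{Pike}.
∂π/∂x_{Pike} = 61 − 4x_{Pike} − x_{Kora} = 0 ⇒ x_{Pike} = 15.25 − 0.25x_{Kora}.
Similarly x_{Kora} = 11.5 − 0.25x_{Pike}.
Plugging x_{Kora} into Pike's best response: x_{Pike} = 15.25 − 0.25(11.5 − 0.25x_{Pike}) ⇒ 0.9375x_{Pike} = 12.375, so x_{Pike} = 13.2.
Then x_{Kora} = 11.5 − 0.25·13.2 = 8.2.
P_{Pike} = 65 − 2·13.2 − 8.2 = 30.4.
Profit = (30.4 − 4)·13.2 = 348.48.

348.48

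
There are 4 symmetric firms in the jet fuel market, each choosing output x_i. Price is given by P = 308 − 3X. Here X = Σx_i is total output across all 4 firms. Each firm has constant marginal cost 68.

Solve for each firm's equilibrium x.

A representative firm's profit is π_i = x_i(308 − 3X) − 68x_i, with X = x_i + Σ_{j≠i} x_j.
First-order condition: 240 − 6x_i − 3Σ_{j≠i} x_j = 0.
With identical firms, set every x_j = x: then 240 − 6x − 9x = 0, i.e. x = 240/15 = 16.

16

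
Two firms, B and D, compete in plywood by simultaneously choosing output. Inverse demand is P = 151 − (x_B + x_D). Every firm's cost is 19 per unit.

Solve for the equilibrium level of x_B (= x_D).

44

Firm B's profit: π = x_B(151 − (x_B + x_D)) − 19x_B.
∂π/∂x_B = 132 − 2x_B − x_D = 0, so x_B = 66 − 0.5x_D.
Setting x_B = x_D in the reaction function: x_B = 66 − 0.5x_B, so x_B = 66 / 1.5 = 44.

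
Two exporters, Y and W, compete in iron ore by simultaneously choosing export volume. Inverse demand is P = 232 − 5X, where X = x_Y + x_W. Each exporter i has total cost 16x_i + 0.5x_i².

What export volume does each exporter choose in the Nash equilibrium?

Exporter Y's profit: π = x_Y(232 − 5(x_Y + x_W)) − 16x_Y − 0.5x_Y².
∂π/∂x_Y = 216 − 11x_Y − 5x_W = 0, so x_Y = 216/11 − (5/11)x_W.
The game is symmetric, so in equilibrium x_W = x_Y: the reaction function gives (16/11)x_Y = 216/11, hence x_Y = 13.5.

13.5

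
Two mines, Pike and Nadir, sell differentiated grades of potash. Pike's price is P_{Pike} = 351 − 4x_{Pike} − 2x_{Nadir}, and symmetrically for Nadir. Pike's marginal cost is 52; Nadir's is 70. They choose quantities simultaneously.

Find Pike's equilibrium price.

174

Mine Pike's profit: π = x_{Pike}(351 − 4x_{Pike} − 2x_{Nadir}) − 52x_{Pike}.
∂π/∂x_{Pike} = 299 − 8x_{Pike} − 2x_{Nadir} = 0 ⇒ x_{Pike} = 37.375 − 0.25x_{Nadir}.
Similarly x_{Nadir} = 35.125 − 0.25x_{Pike}.
Solving the two reaction functions simultaneously: (1 − (−0.25)(−0.25))x_{Pike} = 37.375 − 0.25·35.125, so 0.9375x_{Pike} = 915/32 and x_{Pike} = 30.5.
Then x_{Nadir} = 35.125 − 0.25·30.5 = 27.5.
P_{Pike} = 351 − 4·30.5 − 2·27.5 = 174.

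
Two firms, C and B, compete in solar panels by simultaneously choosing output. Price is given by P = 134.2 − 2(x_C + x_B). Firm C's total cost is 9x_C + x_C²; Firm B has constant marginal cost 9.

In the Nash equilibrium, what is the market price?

Firm C's profit: π = x_C(134.2 − 2(x_C + x_B)) − 9x_C − x_C².
∂π/∂x_C = 125.2 − 6x_C − 2x_B = 0, so x_C = 313/15 − (1/3)x_B.
For B: ∂π/∂x_B = 125.2 − 4x_B − 2x_C = 0 ⇒ x_B = 31.3 − 0.5x_C.
Solving the two reaction functions simultaneously: (1 − (−1/3)(−0.5))x_C = 313/15 − (1/3)·31.3, so (5/6)x_C = 313/30 and x_C = 12.52.
Then x_B = 31.3 − 0.5·12.52 = 25.04.
Equilibrium price: P = 134.2 − 2·37.56 = 59.08.

59.08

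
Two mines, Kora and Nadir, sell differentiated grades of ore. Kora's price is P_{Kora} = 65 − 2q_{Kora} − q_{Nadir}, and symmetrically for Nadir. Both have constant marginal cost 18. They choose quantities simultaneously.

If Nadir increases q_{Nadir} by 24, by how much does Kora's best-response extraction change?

-6

Mine Kora's profit: π = q_{Kora}(65 − 2q_{Kora} − q_{Nadir}) − 18q_{Kora}.
∂π/∂q_{Kora} = 47 − 4q_{Kora} − q_{Nadir} = 0 ⇒ q_{Kora} = 11.75 − 0.25q_{Nadir}.
The reaction-function slope is −0.25, so a 24-unit rise in q_{Nadir} moves q_{Kora} by −0.25 × 24 = −6. Kora's best response falls — the actions are strategic substitutes.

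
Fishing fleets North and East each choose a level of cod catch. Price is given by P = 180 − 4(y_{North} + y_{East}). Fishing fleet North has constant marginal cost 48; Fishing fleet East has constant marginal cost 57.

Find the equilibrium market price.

Fishing fleet North's profit: π = y_{North}(180 − 4(y_{North} + y_{East})) − 48y_{North}.
∂π/∂y_{North} = 132 − 8y_{North} − 4y_{East} = 0, so y_{North} = 16.5 − 0.5y_{East}.
By the same steps for East: y_{East} = 15.375 − 0.5y_{North}.
Substituting the second reaction function into the first: y_{North} = 16.5 − 0.5(15.375 − 0.5y_{North}), which gives 0.75y_{North} = 8.8125 ⇒ y_{North} = 11.75.
Then y_{East} = 15.375 − 0.5·11.75 = 9.5.
Equilibrium price: P = 180 − 4·21.25 = 95.

95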